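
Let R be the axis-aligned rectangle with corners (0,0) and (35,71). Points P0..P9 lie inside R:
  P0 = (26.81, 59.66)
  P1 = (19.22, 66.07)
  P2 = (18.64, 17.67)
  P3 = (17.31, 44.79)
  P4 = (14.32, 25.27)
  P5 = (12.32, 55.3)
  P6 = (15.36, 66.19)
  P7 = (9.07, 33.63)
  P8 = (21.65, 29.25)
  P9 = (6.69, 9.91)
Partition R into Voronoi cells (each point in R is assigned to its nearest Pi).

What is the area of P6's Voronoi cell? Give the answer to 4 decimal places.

Area of P6's cell: 151.9824

1. box [0,35]×[0,71]: [(0, 0) (35, 0) (35, 71) (0, 71)]
2. ⊥bis P6·P0 via (21.085,62.925): [(0, 25.9536) (25.6902, 71) (0, 71)]  |A|=578.6259
3. ⊥bis P6·P1 via (17.29,66.13): [(0, 25.9536) (16.9658, 55.7022) (17.4414, 71) (0, 71)]  |A|=515.5317
4. ⊥bis P6·P2 via (17,41.93): [(0, 40.7808) (8.7951, 41.3753) (16.9658, 55.7022) (17.4414, 71) (0, 71)]  |A|=450.3284
5. ⊥bis P6·P3 via (16.335,55.49): [(0, 54.0015) (16.8727, 55.539) (16.9658, 55.7022) (17.4414, 71) (0, 71)]  |A|=278.9093
6. ⊥bis P6·P4 via (14.84,45.73): [(0, 54.0015) (16.8727, 55.539) (16.9658, 55.7022) (17.4414, 71) (0, 71)]  |A|=278.9093
7. ⊥bis P6·P5 via (13.84,60.745): [(0, 64.6085) (17.0943, 59.8365) (17.4414, 71) (0, 71)]  |A|=151.9824
8. ⊥bis P6·P7 via (12.215,49.91): [(0, 64.6085) (17.0943, 59.8365) (17.4414, 71) (0, 71)]  |A|=151.9824
9. ⊥bis P6·P8 via (18.505,47.72): [(0, 64.6085) (17.0943, 59.8365) (17.4414, 71) (0, 71)]  |A|=151.9824
10. ⊥bis P6·P9 via (11.025,38.05): [(0, 64.6085) (17.0943, 59.8365) (17.4414, 71) (0, 71)]  |A|=151.9824
11. canonical 4-gon: [(0, 64.6085) (17.0943, 59.8365) (17.4414, 71) (0, 71)]
12. shoelace: 151.9824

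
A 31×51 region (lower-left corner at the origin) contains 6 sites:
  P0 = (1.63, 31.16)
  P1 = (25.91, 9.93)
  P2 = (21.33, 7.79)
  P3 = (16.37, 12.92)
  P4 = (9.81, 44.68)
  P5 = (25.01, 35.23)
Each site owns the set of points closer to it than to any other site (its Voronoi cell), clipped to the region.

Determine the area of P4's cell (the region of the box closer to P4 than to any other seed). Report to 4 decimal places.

Area of P4's cell: 278.3496

1. box [0,31]×[0,51]: [(0, 0) (31, 0) (31, 51) (0, 51)]
2. ⊥bis P4·P0 via (5.72,37.92): [(0, 41.3808) (31, 22.6249) (31, 51) (0, 51)]  |A|=588.9129
3. ⊥bis P4·P1 via (17.86,27.305): [(0, 41.3808) (20.9208, 28.7231) (31, 33.3929) (31, 51) (0, 51)]  |A|=534.6461
4. ⊥bis P4·P2 via (15.57,26.235): [(0, 41.3808) (20.9208, 28.7231) (31, 33.3929) (31, 51) (0, 51)]  |A|=534.6461
5. ⊥bis P4·P3 via (13.09,28.8): [(0, 41.3808) (18.833, 29.9862) (27.5197, 31.7805) (31, 33.3929) (31, 51) (0, 51)]  |A|=527.287
6. ⊥bis P4·P5 via (17.41,39.955): [(0, 41.3808) (13.2953, 33.3367) (24.2768, 51) (0, 51)]  |A|=278.3496
7. canonical 4-gon: [(0, 41.3808) (13.2953, 33.3367) (24.2768, 51) (0, 51)]
8. shoelace: 278.3496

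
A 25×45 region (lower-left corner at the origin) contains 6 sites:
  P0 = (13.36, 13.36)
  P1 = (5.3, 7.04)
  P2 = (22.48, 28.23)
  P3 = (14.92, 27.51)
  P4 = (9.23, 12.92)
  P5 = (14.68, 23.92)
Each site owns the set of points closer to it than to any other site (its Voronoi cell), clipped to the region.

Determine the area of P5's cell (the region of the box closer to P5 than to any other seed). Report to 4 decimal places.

Area of P5's cell: 125.1566

1. box [0,25]×[0,45]: [(0, 0) (25, 0) (25, 45) (0, 45)]
2. ⊥bis P5·P0 via (14.02,18.64): [(0, 20.3925) (25, 17.2675) (25, 45) (0, 45)]  |A|=654.25
3. ⊥bis P5·P1 via (9.99,15.48): [(0, 21.0313) (1.4832, 20.2071) (25, 17.2675) (25, 45) (0, 45)]  |A|=653.7762
4. ⊥bis P5·P2 via (18.58,26.075): [(0, 21.0313) (1.4832, 20.2071) (23.3315, 17.4761) (8.1227, 45) (0, 45)]  |A|=398.3754
5. ⊥bis P5·P3 via (14.8,25.715): [(0, 26.7044) (0, 21.0313) (1.4832, 20.2071) (23.3315, 17.4761) (18.9315, 25.4388)]  |A|=145.7484
6. ⊥bis P5·P4 via (11.955,18.42): [(0, 26.7044) (0, 24.3432) (10.6644, 19.0595) (23.3315, 17.4761) (18.9315, 25.4388)]  |A|=125.1566
7. canonical 5-gon: [(0, 26.7044) (0, 24.3432) (10.6644, 19.0595) (23.3315, 17.4761) (18.9315, 25.4388)]
8. shoelace: 125.1566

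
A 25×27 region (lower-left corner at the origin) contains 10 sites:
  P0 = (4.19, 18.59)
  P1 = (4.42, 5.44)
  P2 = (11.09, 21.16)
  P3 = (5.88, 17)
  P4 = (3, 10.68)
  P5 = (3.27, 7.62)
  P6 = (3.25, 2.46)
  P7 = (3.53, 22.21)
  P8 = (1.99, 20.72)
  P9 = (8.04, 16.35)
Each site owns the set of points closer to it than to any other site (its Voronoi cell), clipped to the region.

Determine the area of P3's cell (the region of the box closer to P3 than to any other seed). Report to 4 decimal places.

Area of P3's cell: 16.4796

1. box [0,25]×[0,27]: [(0, 0) (25, 0) (25, 27) (0, 27)]
2. ⊥bis P3·P0 via (5.035,17.795): [(0, 12.4433) (0, 0) (25, 0) (25, 27) (13.6953, 27)]  |A|=575.3209
3. ⊥bis P3·P1 via (5.15,11.22): [(0, 12.4433) (0, 11.8704) (25, 8.713) (25, 27) (13.6953, 27)]  |A|=318.028
4. ⊥bis P3·P2 via (8.485,19.08): [(7.4562, 20.3685) (0, 12.4433) (0, 11.8704) (15.8388, 9.87)]  |A|=76.8931
5. ⊥bis P3·P4 via (4.44,13.84): [(7.4562, 20.3685) (2.2521, 14.837) (12.1217, 10.3395) (15.8388, 9.87)]  |A|=56.544
6. ⊥bis P3·P5 via (4.575,12.31): [(7.4562, 20.3685) (2.2521, 14.837) (12.1217, 10.3395) (15.8388, 9.87)]  |A|=56.544
7. ⊥bis P3·P6 via (4.565,9.73): [(7.4562, 20.3685) (2.2521, 14.837) (12.1217, 10.3395) (15.8388, 9.87)]  |A|=56.544
8. ⊥bis P3·P7 via (4.705,19.605): [(7.4562, 20.3685) (2.2521, 14.837) (12.1217, 10.3395) (15.8388, 9.87)]  |A|=56.544
9. ⊥bis P3·P8 via (3.935,18.86): [(7.4562, 20.3685) (2.2521, 14.837) (12.1217, 10.3395) (15.8388, 9.87)]  |A|=56.544
10. ⊥bis P3·P9 via (6.96,16.675): [(7.9031, 19.8088) (7.4562, 20.3685) (2.2521, 14.837) (5.9059, 13.172)]  |A|=16.4796
11. canonical 4-gon: [(7.9031, 19.8088) (7.4562, 20.3685) (2.2521, 14.837) (5.9059, 13.172)]
12. shoelace: 16.4796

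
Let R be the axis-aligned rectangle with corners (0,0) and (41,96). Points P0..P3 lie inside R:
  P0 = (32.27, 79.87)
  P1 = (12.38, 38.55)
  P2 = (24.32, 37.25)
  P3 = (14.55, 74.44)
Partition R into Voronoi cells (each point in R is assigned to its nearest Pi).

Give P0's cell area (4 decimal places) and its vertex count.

Area of P0's cell: 674.9930 (4 vertices)

1. box [0,41]×[0,96]: [(0, 0) (41, 0) (41, 96) (0, 96)]
2. ⊥bis P0·P1 via (22.325,59.21): [(0, 69.9565) (41, 50.2205) (41, 96) (0, 96)]  |A|=1472.3719
3. ⊥bis P0·P2 via (28.295,58.56): [(0, 69.9565) (20.7526, 59.9669) (41, 56.1901) (41, 96) (0, 96)]  |A|=1411.9374
4. ⊥bis P0·P3 via (23.41,77.155): [(29.1574, 58.3991) (41, 56.1901) (41, 96) (17.6353, 96)]  |A|=674.993
5. canonical 4-gon: [(29.1574, 58.3991) (41, 56.1901) (41, 96) (17.6353, 96)]
6. shoelace: 674.993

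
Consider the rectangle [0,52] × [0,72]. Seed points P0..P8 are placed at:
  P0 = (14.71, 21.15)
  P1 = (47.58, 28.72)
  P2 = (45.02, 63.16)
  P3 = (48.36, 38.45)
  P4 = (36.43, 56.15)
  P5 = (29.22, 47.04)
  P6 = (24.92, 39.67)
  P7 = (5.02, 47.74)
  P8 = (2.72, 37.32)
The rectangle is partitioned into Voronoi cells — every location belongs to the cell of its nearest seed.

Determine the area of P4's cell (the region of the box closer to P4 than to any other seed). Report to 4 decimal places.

1. box [0,52]×[0,72]: [(0, 0) (52, 0) (52, 72) (0, 72)]
2. ⊥bis P4·P0 via (25.57,38.65): [(0, 54.518) (52, 22.2483) (52, 72) (0, 72)]  |A|=1748.076
3. ⊥bis P4·P1 via (42.005,42.435): [(0, 54.518) (28.3894, 36.9004) (52, 46.4979) (52, 72) (0, 72)]  |A|=1461.8021
4. ⊥bis P4·P2 via (40.725,59.655): [(0, 54.518) (28.3894, 36.9004) (51.5961, 46.3337) (30.6507, 72) (0, 72)]  |A|=1182.6722
5. ⊥bis P4·P3 via (42.395,47.3): [(0, 54.518) (27.6481, 37.3604) (47.8223, 50.958) (30.6507, 72) (0, 72)]  |A|=1101.5341
6. ⊥bis P4·P5 via (32.825,51.595): [(40.1574, 45.7918) (47.8223, 50.958) (30.6507, 72) (7.0428, 72)]  |A|=434.357
7. ⊥bis P4·P6 via (30.675,47.91): [(40.1574, 45.7918) (47.8223, 50.958) (30.6507, 72) (7.0428, 72)]  |A|=434.357
8. ⊥bis P4·P7 via (20.725,51.945): [(17.5904, 63.6522) (40.1574, 45.7918) (47.8223, 50.958) (30.6507, 72) (15.3553, 72)]  |A|=399.6618
9. ⊥bis P4·P8 via (19.575,46.735): [(17.5904, 63.6522) (40.1574, 45.7918) (47.8223, 50.958) (30.6507, 72) (15.3553, 72)]  |A|=399.6618
10. canonical 5-gon: [(17.5904, 63.6522) (40.1574, 45.7918) (47.8223, 50.958) (30.6507, 72) (15.3553, 72)]
11. shoelace: 399.6618

Area of P4's cell: 399.6618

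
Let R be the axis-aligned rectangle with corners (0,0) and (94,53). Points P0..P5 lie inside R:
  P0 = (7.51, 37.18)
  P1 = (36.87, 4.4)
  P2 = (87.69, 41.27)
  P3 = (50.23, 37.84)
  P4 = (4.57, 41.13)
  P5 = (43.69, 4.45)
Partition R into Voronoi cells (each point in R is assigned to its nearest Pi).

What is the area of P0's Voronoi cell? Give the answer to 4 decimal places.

1. box [0,94]×[0,53]: [(0, 0) (94, 0) (94, 53) (0, 53)]
2. ⊥bis P0·P1 via (22.19,20.79): [(0, 0.9151) (58.152, 53) (0, 53)]  |A|=1514.4194
3. ⊥bis P0·P2 via (47.6,39.225): [(0, 0.9151) (47.3891, 43.36) (46.8973, 53) (0, 53)]  |A|=1460.172
4. ⊥bis P0·P3 via (28.87,37.51): [(0, 0.9151) (29.0336, 26.9196) (28.6307, 53) (0, 53)]  |A|=1129.4559
5. ⊥bis P0·P4 via (6.04,39.155): [(0, 34.6594) (0, 0.9151) (29.0336, 26.9196) (28.6307, 53) (24.6413, 53)]  |A|=903.4881
6. ⊥bis P0·P5 via (25.6,20.815): [(0, 34.6594) (0, 0.9151) (29.0336, 26.9196) (28.6307, 53) (24.6413, 53)]  |A|=903.4881
7. canonical 5-gon: [(0, 34.6594) (0, 0.9151) (29.0336, 26.9196) (28.6307, 53) (24.6413, 53)]
8. shoelace: 903.4881

Area of P0's cell: 903.4881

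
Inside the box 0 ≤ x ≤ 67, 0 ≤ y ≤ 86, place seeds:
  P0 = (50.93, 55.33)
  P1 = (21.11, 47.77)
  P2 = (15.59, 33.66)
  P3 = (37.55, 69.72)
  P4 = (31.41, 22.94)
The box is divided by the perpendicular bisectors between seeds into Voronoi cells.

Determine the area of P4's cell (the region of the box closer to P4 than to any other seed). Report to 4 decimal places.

1. box [0,67]×[0,86]: [(0, 0) (67, 0) (67, 86) (0, 86)]
2. ⊥bis P4·P0 via (41.17,39.135): [(0, 63.9463) (0, 0) (67, 0) (67, 23.5684)]  |A|=2931.7435
3. ⊥bis P4·P1 via (26.26,35.355): [(38.8063, 40.5595) (0, 24.4618) (0, 0) (67, 0) (67, 23.5684)]  |A|=2165.6191
4. ⊥bis P4·P2 via (23.5,28.3): [(38.8063, 40.5595) (29.0707, 36.5209) (4.3233, 0) (67, 0) (67, 23.5684)]  |A|=1731.1134
5. ⊥bis P4·P3 via (34.48,46.33): [(38.8063, 40.5595) (29.0707, 36.5209) (4.3233, 0) (67, 0) (67, 23.5684)]  |A|=1731.1134
6. canonical 5-gon: [(38.8063, 40.5595) (29.0707, 36.5209) (4.3233, 0) (67, 0) (67, 23.5684)]
7. shoelace: 1731.1134

Area of P4's cell: 1731.1134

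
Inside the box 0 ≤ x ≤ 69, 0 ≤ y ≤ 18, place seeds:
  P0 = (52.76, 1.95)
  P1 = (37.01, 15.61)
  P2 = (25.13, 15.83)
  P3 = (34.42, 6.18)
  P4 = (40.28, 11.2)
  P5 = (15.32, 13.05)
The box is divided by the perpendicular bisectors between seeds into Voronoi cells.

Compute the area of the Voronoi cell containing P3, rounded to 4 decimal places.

Area of P3's cell: 170.5521

1. box [0,69]×[0,18]: [(0, 0) (69, 0) (69, 18) (0, 18)]
2. ⊥bis P3·P0 via (43.59,4.065): [(0, 0) (42.6524, 0) (46.804, 18) (0, 18)]  |A|=805.1081
3. ⊥bis P3·P1 via (35.715,10.895): [(0, 0) (42.6524, 0) (44.6023, 8.4541) (9.8462, 18) (0, 18)]  |A|=628.7095
4. ⊥bis P3·P2 via (29.775,11.005): [(18.3435, 0) (42.6524, 0) (44.6023, 8.4541) (31.0046, 12.1887)]  |A|=209.2662
5. ⊥bis P3·P4 via (37.35,8.69): [(18.3435, 0) (42.6524, 0) (43.1068, 1.9699) (35.3829, 10.9862) (31.0046, 12.1887)]  |A|=177.4831
6. ⊥bis P3·P5 via (24.87,9.615): [(23.0367, 4.5181) (21.4116, 0) (42.6524, 0) (43.1068, 1.9699) (35.3829, 10.9862) (31.0046, 12.1887)]  |A|=170.5521
7. canonical 6-gon: [(23.0367, 4.5181) (21.4116, 0) (42.6524, 0) (43.1068, 1.9699) (35.3829, 10.9862) (31.0046, 12.1887)]
8. shoelace: 170.5521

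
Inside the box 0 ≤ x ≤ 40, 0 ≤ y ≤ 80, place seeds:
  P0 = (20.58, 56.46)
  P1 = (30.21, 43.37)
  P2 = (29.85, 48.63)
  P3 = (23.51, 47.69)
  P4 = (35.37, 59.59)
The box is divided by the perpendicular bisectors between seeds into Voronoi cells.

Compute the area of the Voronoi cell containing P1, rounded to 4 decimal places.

Area of P1's cell: 1270.9467

1. box [0,40]×[0,80]: [(0, 0) (40, 0) (40, 80) (0, 80)]
2. ⊥bis P1·P0 via (25.395,49.915): [(0, 31.2325) (0, 0) (40, 0) (40, 60.6595)]  |A|=1837.8411
3. ⊥bis P1·P2 via (30.03,46): [(19.0521, 45.2487) (0, 31.2325) (0, 0) (40, 0) (40, 46.6824)]  |A|=1691.4445
4. ⊥bis P1·P3 via (26.86,45.53): [(27.0307, 45.7947) (0, 3.8721) (0, 0) (40, 0) (40, 46.6824)]  |A|=1270.9467
5. ⊥bis P1·P4 via (32.79,51.48): [(27.0307, 45.7947) (0, 3.8721) (0, 0) (40, 0) (40, 46.6824)]  |A|=1270.9467
6. canonical 5-gon: [(27.0307, 45.7947) (0, 3.8721) (0, 0) (40, 0) (40, 46.6824)]
7. shoelace: 1270.9467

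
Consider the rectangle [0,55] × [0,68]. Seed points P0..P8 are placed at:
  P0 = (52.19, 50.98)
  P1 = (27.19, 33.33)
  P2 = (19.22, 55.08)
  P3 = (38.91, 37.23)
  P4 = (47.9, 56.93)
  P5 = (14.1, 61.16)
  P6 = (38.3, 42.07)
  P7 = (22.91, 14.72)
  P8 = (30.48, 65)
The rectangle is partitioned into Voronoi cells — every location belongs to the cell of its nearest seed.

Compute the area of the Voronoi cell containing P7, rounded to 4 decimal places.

Area of P7's cell: 1219.0034

1. box [0,55]×[0,68]: [(0, 0) (55, 0) (55, 68) (0, 68)]
2. ⊥bis P7·P0 via (37.55,32.85): [(0, 63.1717) (0, 0) (55, 0) (55, 18.7591)]  |A|=2253.0964
3. ⊥bis P7·P1 via (25.05,24.025): [(0, 29.7861) (0, 0) (55, 0) (55, 17.137)]  |A|=1290.3847
4. ⊥bis P7·P2 via (21.065,34.9): [(0, 29.7861) (0, 0) (55, 0) (55, 17.137)]  |A|=1290.3847
5. ⊥bis P7·P3 via (30.91,25.975): [(37.7686, 21.0999) (0, 29.7861) (0, 0) (55, 0) (55, 8.8519)]  |A|=1219.0034
6. ⊥bis P7·P4 via (35.405,35.825): [(37.7686, 21.0999) (0, 29.7861) (0, 0) (55, 0) (55, 8.8519)]  |A|=1219.0034
7. ⊥bis P7·P5 via (18.505,37.94): [(37.7686, 21.0999) (0, 29.7861) (0, 0) (55, 0) (55, 8.8519)]  |A|=1219.0034
8. ⊥bis P7·P6 via (30.605,28.395): [(37.7686, 21.0999) (0, 29.7861) (0, 0) (55, 0) (55, 8.8519)]  |A|=1219.0034
9. ⊥bis P7·P8 via (26.695,39.86): [(37.7686, 21.0999) (0, 29.7861) (0, 0) (55, 0) (55, 8.8519)]  |A|=1219.0034
10. canonical 5-gon: [(37.7686, 21.0999) (0, 29.7861) (0, 0) (55, 0) (55, 8.8519)]
11. shoelace: 1219.0034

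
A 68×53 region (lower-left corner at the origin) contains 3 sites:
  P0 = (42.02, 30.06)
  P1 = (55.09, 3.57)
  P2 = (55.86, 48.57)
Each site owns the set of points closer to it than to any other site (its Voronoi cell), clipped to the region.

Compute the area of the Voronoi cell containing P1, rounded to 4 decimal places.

Area of P1's cell: 706.4758

1. box [0,68]×[0,53]: [(0, 0) (68, 0) (68, 53) (0, 53)]
2. ⊥bis P1·P0 via (48.555,16.815): [(14.4747, 0) (68, 0) (68, 26.409)]  |A|=706.7758
3. ⊥bis P1·P2 via (55.475,26.07): [(66.9161, 25.8742) (14.4747, 0) (68, 0) (68, 25.8557)]  |A|=706.4758
4. canonical 4-gon: [(66.9161, 25.8742) (14.4747, 0) (68, 0) (68, 25.8557)]
5. shoelace: 706.4758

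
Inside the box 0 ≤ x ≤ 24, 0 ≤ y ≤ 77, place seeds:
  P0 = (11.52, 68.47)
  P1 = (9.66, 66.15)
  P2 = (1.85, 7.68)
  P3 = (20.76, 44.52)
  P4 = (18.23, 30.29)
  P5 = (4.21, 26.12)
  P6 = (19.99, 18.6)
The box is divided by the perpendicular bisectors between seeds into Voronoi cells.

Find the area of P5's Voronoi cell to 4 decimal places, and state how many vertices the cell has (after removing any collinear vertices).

1. box [0,24]×[0,77]: [(0, 0) (24, 0) (24, 77) (0, 77)]
2. ⊥bis P5·P0 via (7.865,47.295): [(0, 48.6526) (0, 0) (24, 0) (24, 44.51)]  |A|=1117.9503
3. ⊥bis P5·P1 via (6.935,46.135): [(0, 47.0792) (0, 0) (24, 0) (24, 43.8116)]  |A|=1090.6899
4. ⊥bis P5·P2 via (3.03,16.9): [(0, 47.0792) (0, 17.2878) (24, 14.2162) (24, 43.8116)]  |A|=712.642
5. ⊥bis P5·P3 via (12.485,35.32): [(0, 46.5497) (0, 17.2878) (24, 14.2162) (24, 24.9628)]  |A|=480.1018
6. ⊥bis P5·P4 via (11.22,28.205): [(7.8688, 39.4721) (0, 46.5497) (0, 17.2878) (15.0396, 15.363)]  |A|=289.523
7. ⊥bis P5·P6 via (12.1,22.36): [(12.6286, 23.4692) (7.8688, 39.4721) (0, 46.5497) (0, 17.2878) (9.1262, 16.1198)]  |A|=266.4676
8. canonical 5-gon: [(12.6286, 23.4692) (7.8688, 39.4721) (0, 46.5497) (0, 17.2878) (9.1262, 16.1198)]
9. shoelace: 266.4676

Area of P5's cell: 266.4676 (5 vertices)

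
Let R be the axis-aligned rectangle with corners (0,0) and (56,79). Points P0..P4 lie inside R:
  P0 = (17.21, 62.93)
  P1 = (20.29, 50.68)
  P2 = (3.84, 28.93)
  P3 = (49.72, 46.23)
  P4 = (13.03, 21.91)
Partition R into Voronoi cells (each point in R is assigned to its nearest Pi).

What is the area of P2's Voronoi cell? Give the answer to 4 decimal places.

1. box [0,56]×[0,79]: [(0, 0) (56, 0) (56, 79) (0, 79)]
2. ⊥bis P2·P0 via (10.525,45.93): [(0, 50.0688) (0, 0) (56, 0) (56, 28.0476)]  |A|=2187.2599
3. ⊥bis P2·P1 via (12.065,39.805): [(0, 48.93) (0, 0) (56, 0) (56, 6.576)]  |A|=1554.1686
4. ⊥bis P2·P3 via (26.78,37.58): [(31.4771, 25.1232) (0, 48.93) (0, 0) (40.9503, 0)]  |A|=1284.4891
5. ⊥bis P2·P4 via (8.435,25.42): [(16.7289, 36.2776) (0, 48.93) (0, 14.3776)]  |A|=289.0112
6. canonical 3-gon: [(16.7289, 36.2776) (0, 48.93) (0, 14.3776)]
7. shoelace: 289.0112

Area of P2's cell: 289.0112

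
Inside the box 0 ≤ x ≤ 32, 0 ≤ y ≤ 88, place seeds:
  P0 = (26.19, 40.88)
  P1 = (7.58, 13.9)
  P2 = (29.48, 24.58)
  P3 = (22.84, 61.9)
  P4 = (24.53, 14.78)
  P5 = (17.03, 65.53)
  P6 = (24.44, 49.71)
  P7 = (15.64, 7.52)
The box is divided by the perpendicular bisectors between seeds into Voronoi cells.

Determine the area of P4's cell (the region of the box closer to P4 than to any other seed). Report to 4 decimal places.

1. box [0,32]×[0,88]: [(0, 0) (32, 0) (32, 88) (0, 88)]
2. ⊥bis P4·P0 via (25.36,27.83): [(0, 29.4429) (0, 0) (32, 0) (32, 27.4077)]  |A|=909.6099
3. ⊥bis P4·P1 via (16.055,14.34): [(15.3215, 28.4685) (16.7995, 0) (32, 0) (32, 27.4077)]  |A|=444.9272
4. ⊥bis P4·P2 via (27.005,19.68): [(15.4754, 25.5036) (16.7995, 0) (32, 0) (32, 17.157)]  |A|=335.5902
5. ⊥bis P4·P3 via (23.685,38.34): [(15.4754, 25.5036) (16.7995, 0) (32, 0) (32, 17.157)]  |A|=335.5902
6. ⊥bis P4·P5 via (20.78,40.155): [(15.4754, 25.5036) (16.7995, 0) (32, 0) (32, 17.157)]  |A|=335.5902
7. ⊥bis P4·P6 via (24.485,32.245): [(15.4754, 25.5036) (16.7995, 0) (32, 0) (32, 17.157)]  |A|=335.5902
8. ⊥bis P4·P7 via (20.085,11.15): [(15.4754, 25.5036) (15.9583, 16.2033) (29.1906, 0) (32, 0) (32, 17.157)]  |A|=235.2019
9. canonical 5-gon: [(15.4754, 25.5036) (15.9583, 16.2033) (29.1906, 0) (32, 0) (32, 17.157)]
10. shoelace: 235.2019

Area of P4's cell: 235.2019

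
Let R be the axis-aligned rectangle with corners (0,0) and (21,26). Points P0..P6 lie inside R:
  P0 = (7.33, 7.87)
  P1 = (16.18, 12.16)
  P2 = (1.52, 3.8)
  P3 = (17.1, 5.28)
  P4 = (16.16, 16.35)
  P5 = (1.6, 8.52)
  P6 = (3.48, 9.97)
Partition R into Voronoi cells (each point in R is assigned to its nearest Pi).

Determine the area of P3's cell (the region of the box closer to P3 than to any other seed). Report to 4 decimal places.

1. box [0,21]×[0,26]: [(0, 0) (21, 0) (21, 26) (0, 26)]
2. ⊥bis P3·P0 via (12.215,6.575): [(10.472, 0) (21, 0) (21, 26) (17.3645, 26)]  |A|=184.1255
3. ⊥bis P3·P1 via (16.64,8.72): [(12.6419, 8.1854) (10.472, 0) (21, 0) (21, 9.303)]  |A|=81.9656
4. ⊥bis P3·P2 via (9.31,4.54): [(12.6419, 8.1854) (10.472, 0) (21, 0) (21, 9.303)]  |A|=81.9656
5. ⊥bis P3·P4 via (16.63,10.815): [(12.6419, 8.1854) (10.472, 0) (21, 0) (21, 9.303)]  |A|=81.9656
6. ⊥bis P3·P5 via (9.35,6.9): [(12.6419, 8.1854) (10.472, 0) (21, 0) (21, 9.303)]  |A|=81.9656
7. ⊥bis P3·P6 via (10.29,7.625): [(12.6419, 8.1854) (10.472, 0) (21, 0) (21, 9.303)]  |A|=81.9656
8. canonical 4-gon: [(12.6419, 8.1854) (10.472, 0) (21, 0) (21, 9.303)]
9. shoelace: 81.9656

Area of P3's cell: 81.9656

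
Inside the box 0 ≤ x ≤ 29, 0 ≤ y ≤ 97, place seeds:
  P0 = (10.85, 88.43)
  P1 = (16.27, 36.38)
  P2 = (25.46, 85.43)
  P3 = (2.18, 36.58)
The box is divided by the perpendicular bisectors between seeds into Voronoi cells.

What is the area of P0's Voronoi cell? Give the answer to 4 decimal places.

Area of P0's cell: 573.8234

1. box [0,29]×[0,97]: [(0, 0) (29, 0) (29, 97) (0, 97)]
2. ⊥bis P0·P1 via (13.56,62.405): [(0, 60.993) (29, 64.0128) (29, 97) (0, 97)]  |A|=1000.4164
3. ⊥bis P0·P2 via (18.155,86.93): [(0, 60.993) (13.1094, 62.3581) (20.2228, 97) (0, 97)]  |A|=586.2934
4. ⊥bis P0·P3 via (6.515,62.505): [(0, 63.5944) (9.5871, 61.9913) (13.1094, 62.3581) (20.2228, 97) (0, 97)]  |A|=573.8234
5. canonical 5-gon: [(0, 63.5944) (9.5871, 61.9913) (13.1094, 62.3581) (20.2228, 97) (0, 97)]
6. shoelace: 573.8234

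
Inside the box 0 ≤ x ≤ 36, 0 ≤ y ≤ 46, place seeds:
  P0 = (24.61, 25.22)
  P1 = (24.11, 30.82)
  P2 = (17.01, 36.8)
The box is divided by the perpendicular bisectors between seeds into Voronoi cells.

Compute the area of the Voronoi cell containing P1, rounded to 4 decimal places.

1. box [0,36]×[0,46]: [(0, 0) (36, 0) (36, 46) (0, 46)]
2. ⊥bis P1·P0 via (24.36,28.02): [(0, 25.845) (36, 29.0593) (36, 46) (0, 46)]  |A|=667.7229
3. ⊥bis P1·P2 via (20.56,33.81): [(14.9778, 27.1823) (36, 29.0593) (36, 46) (30.8271, 46)]  |A|=226.7369
4. canonical 4-gon: [(14.9778, 27.1823) (36, 29.0593) (36, 46) (30.8271, 46)]
5. shoelace: 226.7369

Area of P1's cell: 226.7369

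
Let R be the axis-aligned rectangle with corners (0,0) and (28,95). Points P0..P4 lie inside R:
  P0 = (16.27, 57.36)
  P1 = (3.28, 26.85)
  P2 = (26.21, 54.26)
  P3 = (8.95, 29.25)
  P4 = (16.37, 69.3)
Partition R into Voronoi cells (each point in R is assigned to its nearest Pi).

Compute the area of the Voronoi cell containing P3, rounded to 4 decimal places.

Area of P3's cell: 794.1194

1. box [0,28]×[0,95]: [(0, 0) (28, 0) (28, 95) (0, 95)]
2. ⊥bis P3·P0 via (12.61,43.305): [(0, 46.5887) (0, 0) (28, 0) (28, 39.2974)]  |A|=1202.405
3. ⊥bis P3·P1 via (6.115,28.05): [(0, 46.5887) (0, 42.4967) (17.988, 0) (28, 0) (28, 39.2974)]  |A|=820.1895
4. ⊥bis P3·P2 via (17.58,41.755): [(16.9848, 42.1658) (0, 46.5887) (0, 42.4967) (17.988, 0) (28, 0) (28, 34.5639)]  |A|=794.1194
5. ⊥bis P3·P4 via (12.66,49.275): [(16.9848, 42.1658) (0, 46.5887) (0, 42.4967) (17.988, 0) (28, 0) (28, 34.5639)]  |A|=794.1194
6. canonical 6-gon: [(16.9848, 42.1658) (0, 46.5887) (0, 42.4967) (17.988, 0) (28, 0) (28, 34.5639)]
7. shoelace: 794.1194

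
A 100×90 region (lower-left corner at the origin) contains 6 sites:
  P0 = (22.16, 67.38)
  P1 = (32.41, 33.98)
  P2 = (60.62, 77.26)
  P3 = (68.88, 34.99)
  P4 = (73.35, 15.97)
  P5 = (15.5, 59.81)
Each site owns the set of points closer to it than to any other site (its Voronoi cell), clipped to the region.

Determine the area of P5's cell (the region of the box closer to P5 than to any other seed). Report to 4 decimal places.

1. box [0,100]×[0,90]: [(0, 0) (100, 0) (100, 90) (0, 90)]
2. ⊥bis P5·P0 via (18.83,63.595): [(0, 80.1614) (0, 0) (91.1144, 0)]  |A|=3651.9301
3. ⊥bis P5·P1 via (23.955,46.895): [(31.8999, 52.0962) (0, 80.1614) (0, 31.2125)]  |A|=780.7329
4. ⊥bis P5·P2 via (38.06,68.535): [(31.8999, 52.0962) (0, 80.1614) (0, 31.2125)]  |A|=780.7329
5. ⊥bis P5·P3 via (42.19,47.4): [(31.8999, 52.0962) (0, 80.1614) (0, 31.2125)]  |A|=780.7329
6. ⊥bis P5·P4 via (44.425,37.89): [(31.8999, 52.0962) (0, 80.1614) (0, 31.2125)]  |A|=780.7329
7. canonical 3-gon: [(31.8999, 52.0962) (0, 80.1614) (0, 31.2125)]
8. shoelace: 780.7329

Area of P5's cell: 780.7329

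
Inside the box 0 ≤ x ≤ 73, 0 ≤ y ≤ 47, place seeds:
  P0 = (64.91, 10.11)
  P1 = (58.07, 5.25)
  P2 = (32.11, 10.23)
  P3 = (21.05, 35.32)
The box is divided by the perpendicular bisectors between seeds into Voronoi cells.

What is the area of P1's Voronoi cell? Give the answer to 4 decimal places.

1. box [0,73]×[0,47]: [(0, 0) (73, 0) (73, 47) (0, 47)]
2. ⊥bis P1·P0 via (61.49,7.68): [(0, 0) (66.9468, 0) (33.5521, 47) (0, 47)]  |A|=2361.7253
3. ⊥bis P1·P2 via (45.09,7.74): [(43.6052, 0) (66.9468, 0) (48.5674, 25.8673)]  |A|=301.8928
4. ⊥bis P1·P3 via (39.56,20.285): [(43.6052, 0) (66.9468, 0) (48.5674, 25.8673)]  |A|=301.8928
5. canonical 3-gon: [(43.6052, 0) (66.9468, 0) (48.5674, 25.8673)]
6. shoelace: 301.8928

Area of P1's cell: 301.8928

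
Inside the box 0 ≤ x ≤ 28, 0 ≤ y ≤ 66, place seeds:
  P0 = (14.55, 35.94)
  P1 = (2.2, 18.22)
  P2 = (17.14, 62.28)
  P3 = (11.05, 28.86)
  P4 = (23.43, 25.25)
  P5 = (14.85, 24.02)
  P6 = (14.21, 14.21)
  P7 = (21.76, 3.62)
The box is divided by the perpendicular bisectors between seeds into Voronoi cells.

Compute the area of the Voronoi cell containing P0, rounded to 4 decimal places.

1. box [0,28]×[0,66]: [(0, 0) (28, 0) (28, 66) (0, 66)]
2. ⊥bis P0·P1 via (8.375,27.08): [(0, 32.917) (28, 13.4023) (28, 66) (0, 66)]  |A|=1199.53
3. ⊥bis P0·P2 via (15.845,49.11): [(0, 50.668) (0, 32.917) (28, 13.4023) (28, 47.9148)]  |A|=731.6897
4. ⊥bis P0·P3 via (12.8,32.4): [(0, 50.668) (0, 38.7277) (28, 24.8859) (28, 47.9148)]  |A|=489.5699
5. ⊥bis P0·P4 via (18.99,30.595): [(0, 50.668) (0, 38.7277) (18.0428, 29.8082) (28, 38.0795) (28, 47.9148)]  |A|=423.8845
6. ⊥bis P0·P5 via (14.7,29.98): [(0, 50.668) (0, 38.7277) (17.5502, 30.0517) (18.3606, 30.0721) (28, 38.0795) (28, 47.9148)]  |A|=423.7809
7. ⊥bis P0·P6 via (14.38,25.075): [(0, 50.668) (0, 38.7277) (17.5502, 30.0517) (18.3606, 30.0721) (28, 38.0795) (28, 47.9148)]  |A|=423.7809
8. ⊥bis P0·P7 via (18.155,19.78): [(0, 50.668) (0, 38.7277) (17.5502, 30.0517) (18.3606, 30.0721) (28, 38.0795) (28, 47.9148)]  |A|=423.7809
9. canonical 6-gon: [(0, 50.668) (0, 38.7277) (17.5502, 30.0517) (18.3606, 30.0721) (28, 38.0795) (28, 47.9148)]
10. shoelace: 423.7809

Area of P0's cell: 423.7809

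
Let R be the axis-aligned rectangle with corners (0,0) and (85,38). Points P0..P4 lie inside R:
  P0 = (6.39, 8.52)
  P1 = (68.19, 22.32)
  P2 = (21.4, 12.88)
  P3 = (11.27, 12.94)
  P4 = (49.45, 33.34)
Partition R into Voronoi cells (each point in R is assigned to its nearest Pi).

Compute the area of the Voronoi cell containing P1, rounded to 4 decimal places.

1. box [0,85]×[0,38]: [(0, 0) (85, 0) (85, 38) (0, 38)]
2. ⊥bis P1·P0 via (37.29,15.42): [(40.7333, 0) (85, 0) (85, 38) (32.2479, 38)]  |A|=1843.3579
3. ⊥bis P1·P2 via (44.795,17.6): [(48.3458, 0) (85, 0) (85, 38) (40.6792, 38)]  |A|=1538.5232
4. ⊥bis P1·P3 via (39.73,17.63): [(48.3458, 0) (85, 0) (85, 38) (40.6792, 38)]  |A|=1538.5232
5. ⊥bis P1·P4 via (58.82,27.83): [(46.841, 7.4591) (48.3458, 0) (85, 0) (85, 38) (64.8004, 38)]  |A|=1170.1818
6. canonical 5-gon: [(46.841, 7.4591) (48.3458, 0) (85, 0) (85, 38) (64.8004, 38)]
7. shoelace: 1170.1818

Area of P1's cell: 1170.1818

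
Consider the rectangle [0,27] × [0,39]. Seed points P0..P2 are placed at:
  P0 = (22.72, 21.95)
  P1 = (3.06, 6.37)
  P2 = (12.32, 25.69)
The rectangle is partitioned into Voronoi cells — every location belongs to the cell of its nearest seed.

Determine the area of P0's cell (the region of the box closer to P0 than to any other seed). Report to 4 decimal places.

1. box [0,27]×[0,39]: [(0, 0) (27, 0) (27, 39) (0, 39)]
2. ⊥bis P0·P1 via (12.89,14.16): [(0, 30.4256) (24.1114, 0) (27, 0) (27, 39) (0, 39)]  |A|=686.1985
3. ⊥bis P0·P2 via (17.52,23.82): [(13.6852, 13.1565) (24.1114, 0) (27, 0) (27, 39) (22.979, 39)]  |A|=330.5985
4. canonical 5-gon: [(13.6852, 13.1565) (24.1114, 0) (27, 0) (27, 39) (22.979, 39)]
5. shoelace: 330.5985

Area of P0's cell: 330.5985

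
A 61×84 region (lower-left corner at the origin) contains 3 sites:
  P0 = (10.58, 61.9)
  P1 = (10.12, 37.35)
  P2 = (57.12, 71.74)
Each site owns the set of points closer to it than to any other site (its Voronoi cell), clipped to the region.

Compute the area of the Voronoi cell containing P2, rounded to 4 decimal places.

1. box [0,61]×[0,84]: [(0, 0) (61, 0) (61, 84) (0, 84)]
2. ⊥bis P2·P0 via (33.85,66.82): [(47.9778, 0) (61, 0) (61, 84) (30.2176, 84)]  |A|=1839.7917
3. ⊥bis P2·P1 via (33.62,54.545): [(37.5935, 49.1145) (61, 17.1254) (61, 84) (30.2176, 84)]  |A|=1319.5796
4. canonical 4-gon: [(37.5935, 49.1145) (61, 17.1254) (61, 84) (30.2176, 84)]
5. shoelace: 1319.5796

Area of P2's cell: 1319.5796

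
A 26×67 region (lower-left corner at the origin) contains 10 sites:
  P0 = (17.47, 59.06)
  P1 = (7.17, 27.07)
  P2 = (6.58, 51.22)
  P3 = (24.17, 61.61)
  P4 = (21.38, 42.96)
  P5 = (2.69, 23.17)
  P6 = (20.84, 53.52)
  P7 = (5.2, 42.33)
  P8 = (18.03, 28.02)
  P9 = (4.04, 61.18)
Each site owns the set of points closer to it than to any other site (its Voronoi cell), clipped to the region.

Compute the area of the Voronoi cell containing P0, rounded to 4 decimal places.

Area of P0's cell: 110.1132

1. box [0,26]×[0,67]: [(0, 0) (26, 0) (26, 67) (0, 67)]
2. ⊥bis P0·P1 via (12.32,43.065): [(0, 47.0317) (26, 38.6604) (26, 67) (0, 67)]  |A|=628.0025
3. ⊥bis P0·P2 via (12.025,55.14): [(23.2522, 39.5451) (26, 38.6604) (26, 67) (3.4867, 67)]  |A|=347.9867
4. ⊥bis P0·P3 via (20.82,60.335): [(23.2522, 39.5451) (26, 38.6604) (26, 46.7248) (18.2833, 67) (3.4867, 67)]  |A|=269.7581
5. ⊥bis P0·P4 via (19.425,51.01): [(15.6571, 50.0949) (23.9507, 52.1091) (18.2833, 67) (3.4867, 67)]  |A|=192.5269
6. ⊥bis P0·P5 via (10.08,41.115): [(15.6571, 50.0949) (23.9507, 52.1091) (18.2833, 67) (3.4867, 67)]  |A|=192.5269
7. ⊥bis P0·P6 via (19.155,56.29): [(13.6207, 52.9235) (21.7571, 57.8729) (18.2833, 67) (3.4867, 67)]  |A|=149.87
8. ⊥bis P0·P7 via (11.335,50.695): [(13.6207, 52.9235) (21.7571, 57.8729) (18.2833, 67) (3.4867, 67)]  |A|=149.87
9. ⊥bis P0·P8 via (17.75,43.54): [(13.6207, 52.9235) (21.7571, 57.8729) (18.2833, 67) (3.4867, 67)]  |A|=149.87
10. ⊥bis P0·P9 via (10.755,60.12): [(10.3386, 57.4824) (13.6207, 52.9235) (21.7571, 57.8729) (18.2833, 67) (11.841, 67)]  |A|=110.1132
11. canonical 5-gon: [(10.3386, 57.4824) (13.6207, 52.9235) (21.7571, 57.8729) (18.2833, 67) (11.841, 67)]
12. shoelace: 110.1132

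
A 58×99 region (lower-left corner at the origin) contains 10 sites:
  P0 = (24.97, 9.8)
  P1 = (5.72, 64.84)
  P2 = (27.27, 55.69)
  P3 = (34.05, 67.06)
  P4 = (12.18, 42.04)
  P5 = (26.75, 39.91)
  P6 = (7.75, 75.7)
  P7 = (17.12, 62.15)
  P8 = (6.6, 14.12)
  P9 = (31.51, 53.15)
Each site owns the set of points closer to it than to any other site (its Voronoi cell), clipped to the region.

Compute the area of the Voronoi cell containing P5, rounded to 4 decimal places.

Area of P5's cell: 739.0187

1. box [0,58]×[0,99]: [(0, 0) (58, 0) (58, 99) (0, 99)]
2. ⊥bis P5·P0 via (25.86,24.855): [(0, 26.3838) (58, 22.955) (58, 99) (0, 99)]  |A|=4311.1763
3. ⊥bis P5·P1 via (16.235,52.375): [(0, 38.6798) (0, 26.3838) (58, 22.955) (58, 87.6064)]  |A|=2231.4743
4. ⊥bis P5·P2 via (27.01,47.8): [(11.4206, 48.3137) (0, 38.6798) (0, 26.3838) (58, 22.955) (58, 46.7788)]  |A|=1280.6113
5. ⊥bis P5·P3 via (30.4,53.485): [(54.9703, 46.8786) (11.4206, 48.3137) (0, 38.6798) (0, 26.3838) (58, 22.955) (58, 46.064)]  |A|=1279.5285
6. ⊥bis P5·P4 via (19.465,40.975): [(54.9703, 46.8786) (20.4941, 48.0147) (17.1834, 25.3679) (58, 22.955) (58, 46.064)]  |A|=911.8599
7. ⊥bis P5·P6 via (17.25,57.805): [(54.9703, 46.8786) (20.4941, 48.0147) (17.1834, 25.3679) (58, 22.955) (58, 46.064)]  |A|=911.8599
8. ⊥bis P5·P7 via (21.935,51.03): [(54.9703, 46.8786) (20.4941, 48.0147) (17.1834, 25.3679) (58, 22.955) (58, 46.064)]  |A|=911.8599
9. ⊥bis P5·P8 via (16.675,27.015): [(54.9703, 46.8786) (20.4941, 48.0147) (17.3474, 26.4897) (18.914, 25.2656) (58, 22.955) (58, 46.064)]  |A|=910.8809
10. ⊥bis P5·P9 via (29.13,46.53): [(25.4549, 47.8512) (20.4941, 48.0147) (17.3474, 26.4897) (18.914, 25.2656) (58, 22.955) (58, 36.1508)]  |A|=739.0187
11. canonical 6-gon: [(25.4549, 47.8512) (20.4941, 48.0147) (17.3474, 26.4897) (18.914, 25.2656) (58, 22.955) (58, 36.1508)]
12. shoelace: 739.0187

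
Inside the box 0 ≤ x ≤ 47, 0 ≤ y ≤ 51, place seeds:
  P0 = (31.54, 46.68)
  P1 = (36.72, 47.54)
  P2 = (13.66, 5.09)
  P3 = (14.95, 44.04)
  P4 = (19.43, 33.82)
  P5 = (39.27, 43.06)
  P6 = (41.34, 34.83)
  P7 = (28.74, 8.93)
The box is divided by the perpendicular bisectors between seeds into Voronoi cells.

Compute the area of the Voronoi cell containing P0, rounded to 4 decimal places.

Area of P0's cell: 134.7878

1. box [0,47]×[0,51]: [(0, 0) (47, 0) (47, 51) (0, 51)]
2. ⊥bis P0·P1 via (34.13,47.11): [(0, 0) (41.9514, 0) (33.4842, 51) (0, 51)]  |A|=1923.6058
3. ⊥bis P0·P2 via (22.6,25.885): [(0, 35.601) (38.8109, 18.9158) (33.4842, 51) (0, 51)]  |A|=835.9818
4. ⊥bis P0·P3 via (23.245,45.36): [(26.619, 24.1572) (38.8109, 18.9158) (33.4842, 51) (22.3475, 51)]  |A|=331.0933
5. ⊥bis P0·P4 via (25.485,40.25): [(23.8067, 41.8305) (37.082, 29.3293) (33.4842, 51) (22.3475, 51)]  |A|=172.4133
6. ⊥bis P0·P5 via (35.405,44.87): [(23.8067, 41.8305) (30.8677, 35.1812) (34.7383, 43.4463) (33.4842, 51) (22.3475, 51)]  |A|=135.4075
7. ⊥bis P0·P6 via (36.44,40.755): [(23.8067, 41.8305) (30.3218, 35.6953) (31.6056, 36.7569) (34.7383, 43.4463) (33.4842, 51) (22.3475, 51)]  |A|=134.7878
8. ⊥bis P0·P7 via (30.14,27.805): [(23.8067, 41.8305) (30.3218, 35.6953) (31.6056, 36.7569) (34.7383, 43.4463) (33.4842, 51) (22.3475, 51)]  |A|=134.7878
9. canonical 6-gon: [(23.8067, 41.8305) (30.3218, 35.6953) (31.6056, 36.7569) (34.7383, 43.4463) (33.4842, 51) (22.3475, 51)]
10. shoelace: 134.7878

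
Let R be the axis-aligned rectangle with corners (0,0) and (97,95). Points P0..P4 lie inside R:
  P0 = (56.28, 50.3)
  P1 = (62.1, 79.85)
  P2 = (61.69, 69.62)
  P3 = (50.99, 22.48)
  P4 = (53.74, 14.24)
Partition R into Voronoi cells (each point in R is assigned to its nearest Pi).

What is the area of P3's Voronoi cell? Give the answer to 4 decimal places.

1. box [0,97]×[0,95]: [(0, 0) (97, 0) (97, 95) (0, 95)]
2. ⊥bis P3·P0 via (53.635,36.39): [(0, 46.5887) (0, 0) (97, 0) (97, 28.1441)]  |A|=3624.5432
3. ⊥bis P3·P1 via (56.545,51.165): [(0, 46.5887) (0, 0) (97, 0) (97, 28.1441)]  |A|=3624.5432
4. ⊥bis P3·P2 via (56.34,46.05): [(0, 46.5887) (0, 0) (97, 0) (97, 28.1441)]  |A|=3624.5432
5. ⊥bis P3·P4 via (52.365,18.36): [(87.2417, 29.9997) (0, 46.5887) (0, 0.8838)]  |A|=1993.687
6. canonical 3-gon: [(87.2417, 29.9997) (0, 46.5887) (0, 0.8838)]
7. shoelace: 1993.687

Area of P3's cell: 1993.6870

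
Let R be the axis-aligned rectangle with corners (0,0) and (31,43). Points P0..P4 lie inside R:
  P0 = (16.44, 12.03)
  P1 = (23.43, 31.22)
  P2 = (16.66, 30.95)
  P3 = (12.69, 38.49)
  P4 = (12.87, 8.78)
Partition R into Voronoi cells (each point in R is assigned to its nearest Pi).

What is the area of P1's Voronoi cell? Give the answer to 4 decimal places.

Area of P1's cell: 246.2831

1. box [0,31]×[0,43]: [(0, 0) (31, 0) (31, 43) (0, 43)]
2. ⊥bis P1·P0 via (19.935,21.625): [(0, 28.8864) (31, 17.5945) (31, 43) (0, 43)]  |A|=612.5458
3. ⊥bis P1·P2 via (20.045,31.085): [(20.4295, 21.4449) (31, 17.5945) (31, 43) (19.5698, 43)]  |A|=257.4641
4. ⊥bis P1·P3 via (18.06,34.855): [(19.7926, 37.4145) (20.4295, 21.4449) (31, 17.5945) (31, 43) (23.5734, 43)]  |A|=246.2831
5. ⊥bis P1·P4 via (18.15,20): [(19.7926, 37.4145) (20.4295, 21.4449) (31, 17.5945) (31, 43) (23.5734, 43)]  |A|=246.2831
6. canonical 5-gon: [(19.7926, 37.4145) (20.4295, 21.4449) (31, 17.5945) (31, 43) (23.5734, 43)]
7. shoelace: 246.2831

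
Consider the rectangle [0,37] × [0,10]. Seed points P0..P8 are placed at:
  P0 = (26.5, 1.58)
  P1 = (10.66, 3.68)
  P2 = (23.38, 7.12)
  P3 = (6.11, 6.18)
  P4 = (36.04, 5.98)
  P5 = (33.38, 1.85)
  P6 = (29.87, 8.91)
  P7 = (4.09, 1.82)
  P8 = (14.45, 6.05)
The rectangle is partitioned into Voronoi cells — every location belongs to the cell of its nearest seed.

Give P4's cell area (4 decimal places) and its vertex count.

Area of P4's cell: 24.8077 (4 vertices)

1. box [0,37]×[0,10]: [(0, 0) (37, 0) (37, 10) (0, 10)]
2. ⊥bis P4·P0 via (31.27,3.78): [(33.0134, 0) (37, 0) (37, 10) (28.4012, 10)]  |A|=62.9268
3. ⊥bis P4·P1 via (23.35,4.83): [(33.0134, 0) (37, 0) (37, 10) (28.4012, 10)]  |A|=62.9268
4. ⊥bis P4·P2 via (29.71,6.55): [(29.7561, 7.0623) (33.0134, 0) (37, 0) (37, 10) (30.0207, 10)]  |A|=60.5482
5. ⊥bis P4·P3 via (21.075,6.08): [(29.7561, 7.0623) (33.0134, 0) (37, 0) (37, 10) (30.0207, 10)]  |A|=60.5482
6. ⊥bis P4·P5 via (34.71,3.915): [(29.7598, 7.1033) (37, 2.4401) (37, 10) (30.0207, 10)]  |A|=37.4763
7. ⊥bis P4·P6 via (32.955,7.445): [(32.0824, 5.6074) (37, 2.4401) (37, 10) (34.1683, 10)]  |A|=24.8077
8. ⊥bis P4·P7 via (20.065,3.9): [(32.0824, 5.6074) (37, 2.4401) (37, 10) (34.1683, 10)]  |A|=24.8077
9. ⊥bis P4·P8 via (25.245,6.015): [(32.0824, 5.6074) (37, 2.4401) (37, 10) (34.1683, 10)]  |A|=24.8077
10. canonical 4-gon: [(32.0824, 5.6074) (37, 2.4401) (37, 10) (34.1683, 10)]
11. shoelace: 24.8077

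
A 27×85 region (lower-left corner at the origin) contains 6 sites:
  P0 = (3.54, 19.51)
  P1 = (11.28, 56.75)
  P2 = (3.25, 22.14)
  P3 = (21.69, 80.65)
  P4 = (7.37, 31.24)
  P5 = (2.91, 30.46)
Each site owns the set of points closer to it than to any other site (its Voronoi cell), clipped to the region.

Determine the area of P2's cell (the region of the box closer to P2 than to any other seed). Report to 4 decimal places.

Area of P2's cell: 57.7111

1. box [0,27]×[0,85]: [(0, 0) (27, 0) (27, 85) (0, 85)]
2. ⊥bis P2·P0 via (3.395,20.825): [(0, 20.4506) (27, 23.4278) (27, 85) (0, 85)]  |A|=1702.6405
3. ⊥bis P2·P1 via (7.265,39.445): [(0, 41.1306) (0, 20.4506) (27, 23.4278) (27, 34.8662)]  |A|=433.5972
4. ⊥bis P2·P3 via (12.47,51.395): [(0, 41.1306) (0, 20.4506) (27, 23.4278) (27, 34.8662)]  |A|=433.5972
5. ⊥bis P2·P4 via (5.31,26.69): [(0, 29.0941) (0, 20.4506) (15.3521, 22.1435)]  |A|=66.3475
6. ⊥bis P2·P5 via (3.08,26.3): [(5.9155, 26.4159) (0, 26.1741) (0, 20.4506) (15.3521, 22.1435)]  |A|=57.7111
7. canonical 4-gon: [(5.9155, 26.4159) (0, 26.1741) (0, 20.4506) (15.3521, 22.1435)]
8. shoelace: 57.7111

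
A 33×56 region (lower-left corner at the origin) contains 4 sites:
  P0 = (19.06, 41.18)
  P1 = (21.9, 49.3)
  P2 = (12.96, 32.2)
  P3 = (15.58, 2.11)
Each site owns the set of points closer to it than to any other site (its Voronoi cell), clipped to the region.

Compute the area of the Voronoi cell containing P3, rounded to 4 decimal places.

Area of P3's cell: 572.5226

1. box [0,33]×[0,56]: [(0, 0) (33, 0) (33, 56) (0, 56)]
2. ⊥bis P3·P0 via (17.32,21.645): [(0, 23.1877) (0, 0) (33, 0) (33, 20.2484)]  |A|=716.6953
3. ⊥bis P3·P1 via (18.74,25.705): [(0, 23.1877) (0, 0) (33, 0) (33, 20.2484)]  |A|=716.6953
4. ⊥bis P3·P2 via (14.27,17.155): [(0, 15.9125) (0, 0) (33, 0) (33, 18.7859)]  |A|=572.5226
5. canonical 4-gon: [(0, 15.9125) (0, 0) (33, 0) (33, 18.7859)]
6. shoelace: 572.5226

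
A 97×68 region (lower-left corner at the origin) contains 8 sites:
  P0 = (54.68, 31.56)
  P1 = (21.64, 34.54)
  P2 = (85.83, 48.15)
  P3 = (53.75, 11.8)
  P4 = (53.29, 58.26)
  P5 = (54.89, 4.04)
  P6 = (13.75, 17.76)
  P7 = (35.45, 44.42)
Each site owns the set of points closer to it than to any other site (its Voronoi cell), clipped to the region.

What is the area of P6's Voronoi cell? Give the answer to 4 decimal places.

Area of P6's cell: 878.2996

1. box [0,97]×[0,68]: [(0, 0) (97, 0) (97, 68) (0, 68)]
2. ⊥bis P6·P0 via (34.215,24.66): [(0, 0) (42.5294, 0) (19.6024, 68) (0, 68)]  |A|=2112.4823
3. ⊥bis P6·P1 via (17.695,26.15): [(0, 34.4702) (0, 0) (42.5294, 0) (36.7304, 17.1995)]  |A|=998.7949
4. ⊥bis P6·P2 via (49.79,32.955): [(0, 34.4702) (0, 0) (42.5294, 0) (36.7304, 17.1995)]  |A|=998.7949
5. ⊥bis P6·P3 via (33.75,14.78): [(34.282, 18.3507) (0, 34.4702) (0, 0) (31.5478, 0)]  |A|=880.3174
6. ⊥bis P6·P4 via (33.52,38.01): [(34.282, 18.3507) (0, 34.4702) (0, 0) (31.5478, 0)]  |A|=880.3174
7. ⊥bis P6·P5 via (34.32,10.9): [(32.2446, 4.677) (34.282, 18.3507) (0, 34.4702) (0, 0) (30.6849, 0)]  |A|=878.2996
8. ⊥bis P6·P7 via (24.6,31.09): [(32.2446, 4.677) (34.282, 18.3507) (0, 34.4702) (0, 0) (30.6849, 0)]  |A|=878.2996
9. canonical 5-gon: [(32.2446, 4.677) (34.282, 18.3507) (0, 34.4702) (0, 0) (30.6849, 0)]
10. shoelace: 878.2996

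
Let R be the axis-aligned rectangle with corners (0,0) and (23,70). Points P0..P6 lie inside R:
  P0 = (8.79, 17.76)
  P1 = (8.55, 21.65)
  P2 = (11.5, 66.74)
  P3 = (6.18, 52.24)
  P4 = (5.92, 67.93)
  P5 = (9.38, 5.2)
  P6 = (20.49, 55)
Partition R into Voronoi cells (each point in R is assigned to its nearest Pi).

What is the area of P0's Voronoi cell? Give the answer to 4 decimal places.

Area of P0's cell: 190.5816

1. box [0,23]×[0,70]: [(0, 0) (23, 0) (23, 70) (0, 70)]
2. ⊥bis P0·P1 via (8.67,19.705): [(0, 19.1701) (0, 0) (23, 0) (23, 20.5891)]  |A|=457.2308
3. ⊥bis P0·P2 via (10.145,42.25): [(0, 19.1701) (0, 0) (23, 0) (23, 20.5891)]  |A|=457.2308
4. ⊥bis P0·P3 via (7.485,35): [(0, 19.1701) (0, 0) (23, 0) (23, 20.5891)]  |A|=457.2308
5. ⊥bis P0·P4 via (7.355,42.845): [(0, 19.1701) (0, 0) (23, 0) (23, 20.5891)]  |A|=457.2308
6. ⊥bis P0·P5 via (9.085,11.48): [(0, 19.1701) (0, 11.0532) (23, 12.1337) (23, 20.5891)]  |A|=190.5816
7. ⊥bis P0·P6 via (14.64,36.38): [(0, 19.1701) (0, 11.0532) (23, 12.1337) (23, 20.5891)]  |A|=190.5816
8. canonical 4-gon: [(0, 19.1701) (0, 11.0532) (23, 12.1337) (23, 20.5891)]
9. shoelace: 190.5816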